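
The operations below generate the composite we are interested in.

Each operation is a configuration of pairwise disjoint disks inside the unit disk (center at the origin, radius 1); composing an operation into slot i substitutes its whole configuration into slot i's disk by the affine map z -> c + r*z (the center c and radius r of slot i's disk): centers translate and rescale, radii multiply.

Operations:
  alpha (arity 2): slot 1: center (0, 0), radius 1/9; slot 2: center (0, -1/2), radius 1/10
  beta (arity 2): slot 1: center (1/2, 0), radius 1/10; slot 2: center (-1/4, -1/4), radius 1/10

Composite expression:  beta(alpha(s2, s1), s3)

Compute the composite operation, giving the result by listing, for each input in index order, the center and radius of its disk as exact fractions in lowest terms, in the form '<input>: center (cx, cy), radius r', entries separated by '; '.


s1: center (1/2, -1/20), radius 1/100; s2: center (1/2, 0), radius 1/90; s3: center (-1/4, -1/4), radius 1/10

Only the slot chain above each s matters under beta; compose those maps.
input s2: applying the 2 nested substitutions gives center (1/2, 0), radius 1/90
input s1: applying the 2 nested substitutions gives center (1/2, -1/20), radius 1/100
input s3: applying the 1 nested substitution gives center (-1/4, -1/4), radius 1/10


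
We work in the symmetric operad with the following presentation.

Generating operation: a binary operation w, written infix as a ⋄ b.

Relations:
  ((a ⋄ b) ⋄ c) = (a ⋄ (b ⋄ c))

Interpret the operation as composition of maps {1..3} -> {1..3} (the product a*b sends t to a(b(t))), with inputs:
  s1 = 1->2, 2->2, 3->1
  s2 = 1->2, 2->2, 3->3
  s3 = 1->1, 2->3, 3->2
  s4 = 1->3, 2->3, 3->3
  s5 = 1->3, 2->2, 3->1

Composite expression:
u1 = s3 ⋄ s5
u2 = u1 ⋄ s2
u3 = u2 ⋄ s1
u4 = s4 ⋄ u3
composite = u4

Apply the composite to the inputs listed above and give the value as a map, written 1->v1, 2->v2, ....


1->3, 2->3, 3->3

(s3 ⋄ s5) = 1->2, 2->3, 3->1
((s3 ⋄ s5) ⋄ s2) = 1->3, 2->3, 3->1
(((s3 ⋄ s5) ⋄ s2) ⋄ s1) = 1->3, 2->3, 3->3
(s4 ⋄ (((s3 ⋄ s5) ⋄ s2) ⋄ s1)) = 1->3, 2->3, 3->3


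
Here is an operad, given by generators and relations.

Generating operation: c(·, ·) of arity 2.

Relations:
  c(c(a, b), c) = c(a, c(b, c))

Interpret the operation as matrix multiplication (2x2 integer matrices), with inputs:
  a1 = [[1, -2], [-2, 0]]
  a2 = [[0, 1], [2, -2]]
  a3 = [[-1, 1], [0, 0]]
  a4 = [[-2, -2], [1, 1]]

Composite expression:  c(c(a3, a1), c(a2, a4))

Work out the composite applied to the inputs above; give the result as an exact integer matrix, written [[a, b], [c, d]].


c(a3, a1) = [[-3, 2], [0, 0]]
c(a2, a4) = [[1, 1], [-6, -6]]
c(c(a3, a1), c(a2, a4)) = [[-15, -15], [0, 0]]

[[-15, -15], [0, 0]]


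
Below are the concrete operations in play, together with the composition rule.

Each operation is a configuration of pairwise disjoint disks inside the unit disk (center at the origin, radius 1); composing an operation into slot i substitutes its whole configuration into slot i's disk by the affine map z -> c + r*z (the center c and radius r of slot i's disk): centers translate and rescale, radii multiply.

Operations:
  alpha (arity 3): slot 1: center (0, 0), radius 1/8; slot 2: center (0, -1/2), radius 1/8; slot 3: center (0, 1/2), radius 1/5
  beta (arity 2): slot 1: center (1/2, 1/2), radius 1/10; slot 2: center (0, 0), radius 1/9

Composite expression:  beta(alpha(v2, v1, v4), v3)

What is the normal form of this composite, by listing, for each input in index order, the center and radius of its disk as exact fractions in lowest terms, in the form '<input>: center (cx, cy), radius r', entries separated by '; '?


v1: center (1/2, 9/20), radius 1/80; v2: center (1/2, 1/2), radius 1/80; v3: center (0, 0), radius 1/9; v4: center (1/2, 11/20), radius 1/50

Follow each v-input down from beta: c' goes to c + r*c', radius to r*r'.
input v2: applying the 2 nested substitutions gives center (1/2, 1/2), radius 1/80
input v1: applying the 2 nested substitutions gives center (1/2, 9/20), radius 1/80
input v4: applying the 2 nested substitutions gives center (1/2, 11/20), radius 1/50
input v3: applying the 1 nested substitution gives center (0, 0), radius 1/9


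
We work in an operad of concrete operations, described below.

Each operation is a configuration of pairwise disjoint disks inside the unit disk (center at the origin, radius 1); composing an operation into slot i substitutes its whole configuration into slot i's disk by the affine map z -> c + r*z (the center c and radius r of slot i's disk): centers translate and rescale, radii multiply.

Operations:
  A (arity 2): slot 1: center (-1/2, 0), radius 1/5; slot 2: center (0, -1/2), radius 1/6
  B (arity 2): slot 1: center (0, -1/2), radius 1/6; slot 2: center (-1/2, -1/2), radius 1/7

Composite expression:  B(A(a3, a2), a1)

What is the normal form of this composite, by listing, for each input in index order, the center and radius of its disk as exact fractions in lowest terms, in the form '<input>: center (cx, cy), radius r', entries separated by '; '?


a1: center (-1/2, -1/2), radius 1/7; a2: center (0, -7/12), radius 1/36; a3: center (-1/12, -1/2), radius 1/30

Nesting under B composes maps z -> c + r*z down each a-path.
input a3: composing its 2 substitution steps yields center (-1/12, -1/2), radius 1/30
input a2: composing its 2 substitution steps yields center (0, -7/12), radius 1/36
input a1: composing its 1 substitution step yields center (-1/2, -1/2), radius 1/7


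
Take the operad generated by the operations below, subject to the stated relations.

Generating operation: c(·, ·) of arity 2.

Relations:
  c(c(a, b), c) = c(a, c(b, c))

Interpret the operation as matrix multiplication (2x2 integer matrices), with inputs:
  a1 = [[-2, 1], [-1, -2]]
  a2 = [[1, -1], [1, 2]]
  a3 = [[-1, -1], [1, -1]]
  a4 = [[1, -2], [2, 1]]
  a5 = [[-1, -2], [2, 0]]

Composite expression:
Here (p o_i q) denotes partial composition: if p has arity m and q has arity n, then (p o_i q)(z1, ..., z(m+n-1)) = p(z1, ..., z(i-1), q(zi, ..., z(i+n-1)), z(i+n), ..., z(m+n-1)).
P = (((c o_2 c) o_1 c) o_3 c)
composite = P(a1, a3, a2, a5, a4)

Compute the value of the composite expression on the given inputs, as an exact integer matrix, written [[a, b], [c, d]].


c(a1, a3) = [[3, 1], [-1, 3]]
c(a2, a5) = [[-3, -2], [3, -2]]
c(c(a2, a5), a4) = [[-7, 4], [-1, -8]]
c(c(a1, a3), c(c(a2, a5), a4)) = [[-22, 4], [4, -28]]

[[-22, 4], [4, -28]]


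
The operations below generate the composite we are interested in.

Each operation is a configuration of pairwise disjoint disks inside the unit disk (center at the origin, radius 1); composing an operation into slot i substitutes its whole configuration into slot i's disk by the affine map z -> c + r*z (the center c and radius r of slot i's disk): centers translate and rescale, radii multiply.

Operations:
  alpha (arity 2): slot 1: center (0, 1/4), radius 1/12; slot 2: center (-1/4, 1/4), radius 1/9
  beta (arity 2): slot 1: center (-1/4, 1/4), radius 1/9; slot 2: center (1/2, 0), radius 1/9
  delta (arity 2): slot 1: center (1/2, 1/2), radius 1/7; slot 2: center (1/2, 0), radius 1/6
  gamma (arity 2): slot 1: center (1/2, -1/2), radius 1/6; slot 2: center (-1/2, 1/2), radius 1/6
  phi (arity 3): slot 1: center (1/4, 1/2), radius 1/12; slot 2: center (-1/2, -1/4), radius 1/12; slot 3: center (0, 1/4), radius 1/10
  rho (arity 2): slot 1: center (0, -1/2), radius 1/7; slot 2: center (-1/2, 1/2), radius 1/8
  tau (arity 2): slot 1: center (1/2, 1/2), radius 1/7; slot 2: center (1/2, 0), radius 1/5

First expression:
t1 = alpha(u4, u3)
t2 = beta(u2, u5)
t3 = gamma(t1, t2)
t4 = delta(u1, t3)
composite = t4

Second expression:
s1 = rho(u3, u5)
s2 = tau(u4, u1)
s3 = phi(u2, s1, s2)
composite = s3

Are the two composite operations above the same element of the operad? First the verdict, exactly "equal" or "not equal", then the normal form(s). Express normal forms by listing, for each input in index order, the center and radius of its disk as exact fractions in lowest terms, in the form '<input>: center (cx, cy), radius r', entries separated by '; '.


not equal: they reduce to u1: center (1/2, 1/2), radius 1/7; u2: center (59/144, 13/144), radius 1/324; u3: center (83/144, -11/144), radius 1/324; u4: center (7/12, -11/144), radius 1/432; u5: center (31/72, 1/12), radius 1/324 and u1: center (1/20, 1/4), radius 1/50; u2: center (1/4, 1/2), radius 1/12; u3: center (-1/2, -7/24), radius 1/84; u4: center (1/20, 3/10), radius 1/70; u5: center (-13/24, -5/24), radius 1/96


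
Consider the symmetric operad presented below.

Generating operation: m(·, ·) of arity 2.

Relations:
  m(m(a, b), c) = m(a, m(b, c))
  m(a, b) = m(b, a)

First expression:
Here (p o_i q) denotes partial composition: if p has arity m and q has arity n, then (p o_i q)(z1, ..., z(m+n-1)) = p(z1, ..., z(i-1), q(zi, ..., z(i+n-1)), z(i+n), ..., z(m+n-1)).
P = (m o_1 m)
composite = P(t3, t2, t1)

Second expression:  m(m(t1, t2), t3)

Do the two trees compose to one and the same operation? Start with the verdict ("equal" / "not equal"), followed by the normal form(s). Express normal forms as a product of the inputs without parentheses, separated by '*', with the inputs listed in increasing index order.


The first composite normalizes to t1 * t2 * t3
The second composite normalizes to t1 * t2 * t3
One common form — equal.

equal; both compose to t1 * t2 * t3


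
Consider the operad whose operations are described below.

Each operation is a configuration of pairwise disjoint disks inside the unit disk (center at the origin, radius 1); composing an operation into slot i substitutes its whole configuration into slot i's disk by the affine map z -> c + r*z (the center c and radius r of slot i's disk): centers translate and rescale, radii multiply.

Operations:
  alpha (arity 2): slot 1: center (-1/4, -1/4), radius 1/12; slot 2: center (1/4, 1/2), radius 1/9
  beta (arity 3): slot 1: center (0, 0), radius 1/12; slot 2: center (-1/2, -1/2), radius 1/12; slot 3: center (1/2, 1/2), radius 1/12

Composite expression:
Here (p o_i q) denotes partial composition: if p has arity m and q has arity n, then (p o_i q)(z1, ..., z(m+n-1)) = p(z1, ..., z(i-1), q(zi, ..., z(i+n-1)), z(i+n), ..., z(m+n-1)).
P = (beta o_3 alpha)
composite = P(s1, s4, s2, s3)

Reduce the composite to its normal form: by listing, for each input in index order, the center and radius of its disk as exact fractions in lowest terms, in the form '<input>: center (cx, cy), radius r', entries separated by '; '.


Below beta, radii multiply path by path; the s-disk centers shift.
s1 passes through 1 substitution, ending at center (0, 0), radius 1/12
s4 passes through 1 substitution, ending at center (-1/2, -1/2), radius 1/12
s2 passes through 2 substitutions, ending at center (23/48, 23/48), radius 1/144
s3 passes through 2 substitutions, ending at center (25/48, 13/24), radius 1/108

s1: center (0, 0), radius 1/12; s2: center (23/48, 23/48), radius 1/144; s3: center (25/48, 13/24), radius 1/108; s4: center (-1/2, -1/2), radius 1/12


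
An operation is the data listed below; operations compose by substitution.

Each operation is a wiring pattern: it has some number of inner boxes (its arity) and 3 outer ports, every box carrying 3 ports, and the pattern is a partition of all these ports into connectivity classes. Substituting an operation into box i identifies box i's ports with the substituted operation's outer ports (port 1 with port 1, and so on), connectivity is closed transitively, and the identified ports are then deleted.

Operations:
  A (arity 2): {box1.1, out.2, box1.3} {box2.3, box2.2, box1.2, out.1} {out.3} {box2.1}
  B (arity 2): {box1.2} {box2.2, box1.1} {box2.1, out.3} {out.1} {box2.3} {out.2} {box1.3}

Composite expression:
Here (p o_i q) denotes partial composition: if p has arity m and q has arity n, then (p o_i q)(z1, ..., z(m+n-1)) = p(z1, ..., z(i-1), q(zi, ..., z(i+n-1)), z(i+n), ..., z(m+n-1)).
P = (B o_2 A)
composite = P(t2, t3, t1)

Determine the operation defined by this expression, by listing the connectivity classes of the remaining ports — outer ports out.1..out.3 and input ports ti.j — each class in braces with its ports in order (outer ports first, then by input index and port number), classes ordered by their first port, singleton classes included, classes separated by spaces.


Reachability decides: close wires over B-identified ports.
the subtree at A composes to {out.1, t1.2, t1.3, t3.2} {out.2, t3.1, t3.3} {out.3} {t1.1} on (t3, t1); out.j = own outer ports
the subtree at B composes to {out.1} {out.2} {out.3, t1.2, t1.3, t3.2} {t1.1} {t2.1, t3.1, t3.3} {t2.2} {t2.3} on (t2, t3, t1); out.j = own outer ports

{out.1} {out.2} {out.3, t1.2, t1.3, t3.2} {t1.1} {t2.1, t3.1, t3.3} {t2.2} {t2.3}


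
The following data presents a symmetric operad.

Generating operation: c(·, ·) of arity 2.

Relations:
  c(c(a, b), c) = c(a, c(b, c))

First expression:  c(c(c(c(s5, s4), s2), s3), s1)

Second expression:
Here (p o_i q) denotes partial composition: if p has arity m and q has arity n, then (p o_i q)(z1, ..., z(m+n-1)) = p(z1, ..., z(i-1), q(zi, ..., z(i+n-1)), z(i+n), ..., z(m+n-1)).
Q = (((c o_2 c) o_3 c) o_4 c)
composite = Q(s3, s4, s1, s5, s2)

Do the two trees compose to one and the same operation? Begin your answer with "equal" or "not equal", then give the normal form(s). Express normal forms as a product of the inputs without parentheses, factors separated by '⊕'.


not equal — first s5 ⊕ s4 ⊕ s2 ⊕ s3 ⊕ s1, second s3 ⊕ s4 ⊕ s1 ⊕ s5 ⊕ s2

Normal form of the first expression: s5 ⊕ s4 ⊕ s2 ⊕ s3 ⊕ s1
Normal form of the second expression: s3 ⊕ s4 ⊕ s1 ⊕ s5 ⊕ s2
The forms do not match — not equal.


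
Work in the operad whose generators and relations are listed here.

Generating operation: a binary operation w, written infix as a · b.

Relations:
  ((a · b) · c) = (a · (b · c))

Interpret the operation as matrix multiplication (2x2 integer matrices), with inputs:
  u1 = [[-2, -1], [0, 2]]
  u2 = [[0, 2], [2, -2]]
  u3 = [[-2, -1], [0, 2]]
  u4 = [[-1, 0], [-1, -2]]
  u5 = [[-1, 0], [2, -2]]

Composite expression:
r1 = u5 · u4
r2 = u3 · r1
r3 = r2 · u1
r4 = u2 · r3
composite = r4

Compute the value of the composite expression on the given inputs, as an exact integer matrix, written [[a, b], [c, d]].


[[0, 32], [8, -44]]

(u5 · u4) = [[1, 0], [0, 4]]
(u3 · (u5 · u4)) = [[-2, -4], [0, 8]]
((u3 · (u5 · u4)) · u1) = [[4, -6], [0, 16]]
(u2 · ((u3 · (u5 · u4)) · u1)) = [[0, 32], [8, -44]]


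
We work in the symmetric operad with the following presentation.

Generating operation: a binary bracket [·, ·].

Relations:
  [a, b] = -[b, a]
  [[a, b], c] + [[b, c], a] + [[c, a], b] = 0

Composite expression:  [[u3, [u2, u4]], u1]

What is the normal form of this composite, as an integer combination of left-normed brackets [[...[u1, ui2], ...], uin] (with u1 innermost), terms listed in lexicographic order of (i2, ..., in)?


[[[u1, u2], u4], u3] - [[[u1, u3], u2], u4] + [[[u1, u3], u4], u2] - [[[u1, u4], u2], u3]

Expand each bracket as ab - ba; the u1-initial words give the coefficients.
Composite bracket: [[u3, [u2, u4]], u1]
Each bracket splits as ab - ba, giving 8 signed words (2^3 = 8).
Words beginning with u1 determine it all:
  the word u1u2u4u3 carries sign +1 and contributes +[[[u1, u2], u4], u3]
  the word u1u3u2u4 carries sign -1 and contributes -[[[u1, u3], u2], u4]
  the word u1u3u4u2 carries sign +1 and contributes +[[[u1, u3], u4], u2]
  the word u1u4u2u3 carries sign -1 and contributes -[[[u1, u4], u2], u3]


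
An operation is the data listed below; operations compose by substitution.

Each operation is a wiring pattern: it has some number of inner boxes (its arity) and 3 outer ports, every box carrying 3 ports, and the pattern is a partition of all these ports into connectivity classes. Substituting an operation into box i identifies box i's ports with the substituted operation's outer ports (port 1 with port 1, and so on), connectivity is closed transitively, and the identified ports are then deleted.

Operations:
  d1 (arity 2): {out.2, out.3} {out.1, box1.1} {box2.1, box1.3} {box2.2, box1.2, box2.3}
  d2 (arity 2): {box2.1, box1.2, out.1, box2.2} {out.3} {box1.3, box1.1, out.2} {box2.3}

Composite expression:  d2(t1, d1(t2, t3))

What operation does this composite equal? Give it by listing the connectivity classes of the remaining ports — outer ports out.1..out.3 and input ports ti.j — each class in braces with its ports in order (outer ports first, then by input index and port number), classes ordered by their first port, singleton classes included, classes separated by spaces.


{out.1, t1.2, t2.1} {out.2, t1.1, t1.3} {out.3} {t2.2, t3.2, t3.3} {t2.3, t3.1}

Reachability decides: close wires over d2-identified ports.
d1 over (t2, t3) gives {out.1, t2.1} {out.2, out.3} {t2.2, t3.2, t3.3} {t2.3, t3.1}, out.j being that stage's outer ports
d2 over (t1, t2, t3) gives {out.1, t1.2, t2.1} {out.2, t1.1, t1.3} {out.3} {t2.2, t3.2, t3.3} {t2.3, t3.1}, out.j being that stage's outer ports


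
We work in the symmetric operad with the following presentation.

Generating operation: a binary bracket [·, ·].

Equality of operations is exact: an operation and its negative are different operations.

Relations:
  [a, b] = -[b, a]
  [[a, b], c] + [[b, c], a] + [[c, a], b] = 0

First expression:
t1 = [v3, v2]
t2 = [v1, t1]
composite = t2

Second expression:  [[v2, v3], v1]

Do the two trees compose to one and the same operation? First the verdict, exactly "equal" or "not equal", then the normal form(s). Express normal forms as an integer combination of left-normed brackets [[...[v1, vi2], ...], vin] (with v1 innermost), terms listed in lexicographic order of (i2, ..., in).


equal; the common form is -[[v1, v2], v3] + [[v1, v3], v2]


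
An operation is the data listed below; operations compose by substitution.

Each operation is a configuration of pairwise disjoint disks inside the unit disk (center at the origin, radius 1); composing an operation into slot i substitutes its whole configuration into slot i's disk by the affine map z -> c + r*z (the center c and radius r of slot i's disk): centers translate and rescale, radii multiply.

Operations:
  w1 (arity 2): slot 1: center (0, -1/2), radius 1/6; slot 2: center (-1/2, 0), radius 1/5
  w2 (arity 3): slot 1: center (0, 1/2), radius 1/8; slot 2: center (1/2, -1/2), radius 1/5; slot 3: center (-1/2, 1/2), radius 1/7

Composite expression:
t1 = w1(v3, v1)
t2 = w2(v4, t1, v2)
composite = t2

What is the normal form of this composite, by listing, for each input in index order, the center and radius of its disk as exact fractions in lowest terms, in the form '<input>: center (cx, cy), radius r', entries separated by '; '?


v1: center (2/5, -1/2), radius 1/25; v2: center (-1/2, 1/2), radius 1/7; v3: center (1/2, -3/5), radius 1/30; v4: center (0, 1/2), radius 1/8

Affine substitution under w2: radii multiply and v-centers shift.
tracing v4 down its 1-map path: center (0, 1/2), radius 1/8
tracing v3 down its 2-map path: center (1/2, -3/5), radius 1/30
tracing v1 down its 2-map path: center (2/5, -1/2), radius 1/25
tracing v2 down its 1-map path: center (-1/2, 1/2), radius 1/7


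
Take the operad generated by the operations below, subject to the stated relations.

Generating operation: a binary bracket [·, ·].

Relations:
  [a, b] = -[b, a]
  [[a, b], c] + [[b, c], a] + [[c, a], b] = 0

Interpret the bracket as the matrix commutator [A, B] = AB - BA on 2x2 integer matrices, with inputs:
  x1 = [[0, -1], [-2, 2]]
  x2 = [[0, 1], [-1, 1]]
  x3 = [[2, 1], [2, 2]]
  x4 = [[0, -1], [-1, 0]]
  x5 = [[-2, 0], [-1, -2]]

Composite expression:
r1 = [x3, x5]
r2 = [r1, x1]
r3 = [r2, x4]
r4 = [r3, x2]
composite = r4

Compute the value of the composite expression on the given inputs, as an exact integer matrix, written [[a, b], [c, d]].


[[0, -12], [-12, 0]]

[x3, x5] = [[-1, 0], [0, 1]]
[[x3, x5], x1] = [[0, 2], [-4, 0]]
[[[x3, x5], x1], x4] = [[-6, 0], [0, 6]]
[[[[x3, x5], x1], x4], x2] = [[0, -12], [-12, 0]]


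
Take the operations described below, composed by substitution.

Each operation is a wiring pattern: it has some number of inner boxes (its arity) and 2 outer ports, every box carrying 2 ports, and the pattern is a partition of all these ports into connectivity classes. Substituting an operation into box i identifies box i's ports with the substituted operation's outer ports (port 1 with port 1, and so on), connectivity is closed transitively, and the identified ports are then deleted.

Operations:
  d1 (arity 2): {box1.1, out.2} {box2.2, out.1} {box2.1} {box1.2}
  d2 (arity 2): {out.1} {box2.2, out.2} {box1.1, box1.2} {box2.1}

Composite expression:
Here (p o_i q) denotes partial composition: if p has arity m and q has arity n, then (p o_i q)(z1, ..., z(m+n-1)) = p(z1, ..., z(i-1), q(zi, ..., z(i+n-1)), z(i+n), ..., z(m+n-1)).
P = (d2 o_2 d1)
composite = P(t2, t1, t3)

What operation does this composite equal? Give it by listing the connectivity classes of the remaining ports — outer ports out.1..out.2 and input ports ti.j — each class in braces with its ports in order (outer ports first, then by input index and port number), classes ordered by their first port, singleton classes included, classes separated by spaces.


{out.1} {out.2, t1.1} {t1.2} {t2.1, t2.2} {t3.1} {t3.2}

Substituting into d2 glues patterns; closure does the rest.
through d1, on inputs (t1, t3): {out.1, t3.2} {out.2, t1.1} {t1.2} {t3.1} (out.j = stage outer ports)
through d2, on inputs (t2, t1, t3): {out.1} {out.2, t1.1} {t1.2} {t2.1, t2.2} {t3.1} {t3.2} (out.j = stage outer ports)


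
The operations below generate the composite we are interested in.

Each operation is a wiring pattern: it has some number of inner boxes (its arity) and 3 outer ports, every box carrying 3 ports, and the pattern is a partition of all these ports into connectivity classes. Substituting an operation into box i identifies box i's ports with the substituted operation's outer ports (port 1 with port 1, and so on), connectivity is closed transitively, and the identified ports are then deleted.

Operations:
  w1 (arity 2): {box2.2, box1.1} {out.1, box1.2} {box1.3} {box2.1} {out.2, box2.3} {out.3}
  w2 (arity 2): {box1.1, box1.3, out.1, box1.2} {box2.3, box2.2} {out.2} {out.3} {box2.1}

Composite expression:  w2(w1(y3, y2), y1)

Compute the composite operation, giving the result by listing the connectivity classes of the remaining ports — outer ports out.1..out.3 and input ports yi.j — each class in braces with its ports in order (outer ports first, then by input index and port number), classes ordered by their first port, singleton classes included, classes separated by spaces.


{out.1, y2.3, y3.2} {out.2} {out.3} {y1.1} {y1.2, y1.3} {y2.1} {y2.2, y3.1} {y3.3}


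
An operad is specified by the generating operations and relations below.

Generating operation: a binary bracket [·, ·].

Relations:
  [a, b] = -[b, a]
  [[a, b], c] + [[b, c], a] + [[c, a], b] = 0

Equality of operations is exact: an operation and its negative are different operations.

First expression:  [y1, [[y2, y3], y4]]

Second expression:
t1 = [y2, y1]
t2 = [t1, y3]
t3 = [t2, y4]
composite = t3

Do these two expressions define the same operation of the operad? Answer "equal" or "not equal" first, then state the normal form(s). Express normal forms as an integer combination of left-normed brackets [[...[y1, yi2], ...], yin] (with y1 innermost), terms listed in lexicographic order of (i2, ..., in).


The first expression reduces to [[[y1, y2], y3], y4] - [[[y1, y3], y2], y4] - [[[y1, y4], y2], y3] + [[[y1, y4], y3], y2]
The second expression reduces to -[[[y1, y2], y3], y4]
The forms do not match — not equal.

not equal: they reduce to [[[y1, y2], y3], y4] - [[[y1, y3], y2], y4] - [[[y1, y4], y2], y3] + [[[y1, y4], y3], y2] and -[[[y1, y2], y3], y4]


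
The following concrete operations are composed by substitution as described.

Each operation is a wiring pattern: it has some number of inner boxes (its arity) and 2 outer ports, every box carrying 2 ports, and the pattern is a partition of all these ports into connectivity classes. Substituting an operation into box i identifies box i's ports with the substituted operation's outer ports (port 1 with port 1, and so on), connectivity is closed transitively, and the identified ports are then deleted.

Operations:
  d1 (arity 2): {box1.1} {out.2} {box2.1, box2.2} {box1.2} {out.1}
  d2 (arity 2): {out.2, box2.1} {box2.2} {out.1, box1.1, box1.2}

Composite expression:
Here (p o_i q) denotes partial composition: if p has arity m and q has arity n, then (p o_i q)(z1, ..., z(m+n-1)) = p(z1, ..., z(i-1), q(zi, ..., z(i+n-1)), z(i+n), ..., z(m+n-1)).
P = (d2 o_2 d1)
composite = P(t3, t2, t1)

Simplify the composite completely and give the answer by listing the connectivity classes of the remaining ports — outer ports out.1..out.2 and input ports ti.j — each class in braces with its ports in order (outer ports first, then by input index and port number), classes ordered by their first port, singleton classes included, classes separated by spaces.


{out.1, t3.1, t3.2} {out.2} {t1.1, t1.2} {t2.1} {t2.2}

Connectivity passes through glued d2-boundaries; trace each wire chain.
d1 over (t2, t1) gives {out.1} {out.2} {t1.1, t1.2} {t2.1} {t2.2}, out.j being that stage's outer ports
d2 over (t3, t2, t1) gives {out.1, t3.1, t3.2} {out.2} {t1.1, t1.2} {t2.1} {t2.2}, out.j being that stage's outer ports


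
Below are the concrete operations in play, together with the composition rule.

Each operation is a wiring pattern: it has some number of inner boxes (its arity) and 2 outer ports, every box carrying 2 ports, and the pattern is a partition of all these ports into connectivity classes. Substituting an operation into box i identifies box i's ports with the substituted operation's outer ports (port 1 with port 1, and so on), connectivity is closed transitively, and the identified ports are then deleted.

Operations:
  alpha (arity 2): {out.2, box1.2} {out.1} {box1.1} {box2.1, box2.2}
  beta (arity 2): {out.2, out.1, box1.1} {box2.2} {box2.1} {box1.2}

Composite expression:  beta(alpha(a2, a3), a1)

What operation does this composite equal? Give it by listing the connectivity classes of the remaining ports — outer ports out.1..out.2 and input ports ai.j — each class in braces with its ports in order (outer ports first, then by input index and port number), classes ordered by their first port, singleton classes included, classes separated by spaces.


{out.1, out.2} {a1.1} {a1.2} {a2.1} {a2.2} {a3.1, a3.2}

Treat the ports identified at beta as solder joints: merge, then drop.
composing alpha on (a2, a3), with out.j its own outer ports: {out.1} {out.2, a2.2} {a2.1} {a3.1, a3.2}
composing beta on (a2, a3, a1), with out.j its own outer ports: {out.1, out.2} {a1.1} {a1.2} {a2.1} {a2.2} {a3.1, a3.2}


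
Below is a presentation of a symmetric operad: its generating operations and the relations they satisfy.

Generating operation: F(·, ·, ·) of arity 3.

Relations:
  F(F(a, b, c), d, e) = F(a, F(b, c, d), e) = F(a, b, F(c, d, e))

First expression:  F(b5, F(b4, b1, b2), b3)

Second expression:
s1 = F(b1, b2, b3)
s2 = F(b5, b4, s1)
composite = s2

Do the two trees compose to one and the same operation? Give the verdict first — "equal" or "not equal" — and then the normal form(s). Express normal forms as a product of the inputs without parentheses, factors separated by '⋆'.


equal; both compose to b5 ⋆ b4 ⋆ b1 ⋆ b2 ⋆ b3

Normal form of the first expression: b5 ⋆ b4 ⋆ b1 ⋆ b2 ⋆ b3
Normal form of the second expression: b5 ⋆ b4 ⋆ b1 ⋆ b2 ⋆ b3
Identical normal forms: equal.


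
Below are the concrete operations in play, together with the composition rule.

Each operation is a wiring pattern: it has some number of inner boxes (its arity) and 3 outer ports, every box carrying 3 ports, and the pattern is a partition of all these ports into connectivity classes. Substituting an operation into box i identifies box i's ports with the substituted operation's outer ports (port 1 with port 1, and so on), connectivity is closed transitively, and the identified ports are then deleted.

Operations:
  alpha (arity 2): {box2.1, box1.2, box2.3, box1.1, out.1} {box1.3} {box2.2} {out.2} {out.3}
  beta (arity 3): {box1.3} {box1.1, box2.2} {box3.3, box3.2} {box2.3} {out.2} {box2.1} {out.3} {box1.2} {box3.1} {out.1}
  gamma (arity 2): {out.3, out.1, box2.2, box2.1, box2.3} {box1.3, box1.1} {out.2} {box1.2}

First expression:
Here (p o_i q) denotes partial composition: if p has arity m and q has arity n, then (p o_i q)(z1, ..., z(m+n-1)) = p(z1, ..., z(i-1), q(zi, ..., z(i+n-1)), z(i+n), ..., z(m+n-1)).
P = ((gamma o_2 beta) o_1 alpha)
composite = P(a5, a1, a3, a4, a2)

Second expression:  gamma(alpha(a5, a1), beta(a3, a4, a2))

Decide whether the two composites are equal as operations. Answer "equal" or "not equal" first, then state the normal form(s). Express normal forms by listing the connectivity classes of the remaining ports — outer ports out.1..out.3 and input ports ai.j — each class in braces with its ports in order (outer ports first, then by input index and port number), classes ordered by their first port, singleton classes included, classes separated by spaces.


equal; both compose to {out.1, out.3} {out.2} {a1.1, a1.3, a5.1, a5.2} {a1.2} {a2.1} {a2.2, a2.3} {a3.1, a4.2} {a3.2} {a3.3} {a4.1} {a4.3} {a5.3}

In normal form, the first expression is {out.1, out.3} {out.2} {a1.1, a1.3, a5.1, a5.2} {a1.2} {a2.1} {a2.2, a2.3} {a3.1, a4.2} {a3.2} {a3.3} {a4.1} {a4.3} {a5.3}
In normal form, the second expression is {out.1, out.3} {out.2} {a1.1, a1.3, a5.1, a5.2} {a1.2} {a2.1} {a2.2, a2.3} {a3.1, a4.2} {a3.2} {a3.3} {a4.1} {a4.3} {a5.3}
The forms coincide; equal.


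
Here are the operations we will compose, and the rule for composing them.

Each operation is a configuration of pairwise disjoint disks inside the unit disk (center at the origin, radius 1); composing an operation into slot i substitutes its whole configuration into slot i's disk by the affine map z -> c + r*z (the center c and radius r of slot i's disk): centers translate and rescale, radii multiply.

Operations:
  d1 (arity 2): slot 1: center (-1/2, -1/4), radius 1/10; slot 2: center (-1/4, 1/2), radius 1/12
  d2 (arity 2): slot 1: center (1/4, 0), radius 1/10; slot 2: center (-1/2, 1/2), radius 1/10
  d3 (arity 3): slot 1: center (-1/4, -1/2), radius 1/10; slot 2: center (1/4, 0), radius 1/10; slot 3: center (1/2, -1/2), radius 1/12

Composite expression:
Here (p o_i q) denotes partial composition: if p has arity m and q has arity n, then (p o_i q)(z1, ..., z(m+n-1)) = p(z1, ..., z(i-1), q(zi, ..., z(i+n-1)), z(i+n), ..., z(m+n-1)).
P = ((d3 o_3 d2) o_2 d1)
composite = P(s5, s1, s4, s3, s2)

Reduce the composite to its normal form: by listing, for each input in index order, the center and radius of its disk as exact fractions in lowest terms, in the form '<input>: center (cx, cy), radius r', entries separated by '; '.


Follow each s-input down from d3: c' goes to c + r*c', radius to r*r'.
input s5: composing its 1 substitution step yields center (-1/4, -1/2), radius 1/10
input s1: composing its 2 substitution steps yields center (1/5, -1/40), radius 1/100
input s4: composing its 2 substitution steps yields center (9/40, 1/20), radius 1/120
input s3: composing its 2 substitution steps yields center (25/48, -1/2), radius 1/120
input s2: composing its 2 substitution steps yields center (11/24, -11/24), radius 1/120

s1: center (1/5, -1/40), radius 1/100; s2: center (11/24, -11/24), radius 1/120; s3: center (25/48, -1/2), radius 1/120; s4: center (9/40, 1/20), radius 1/120; s5: center (-1/4, -1/2), radius 1/10


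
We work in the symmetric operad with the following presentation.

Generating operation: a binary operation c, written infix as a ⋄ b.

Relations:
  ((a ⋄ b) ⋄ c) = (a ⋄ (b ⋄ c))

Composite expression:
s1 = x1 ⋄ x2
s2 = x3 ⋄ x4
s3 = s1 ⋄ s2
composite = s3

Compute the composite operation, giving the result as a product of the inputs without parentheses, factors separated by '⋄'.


x1 ⋄ x2 ⋄ x3 ⋄ x4

Every regrouping of c is equal, so read the x-inputs in written order.
(x1 ⋄ x2) reduces to x1 ⋄ x2
(x3 ⋄ x4) reduces to x3 ⋄ x4
((x1 ⋄ x2) ⋄ (x3 ⋄ x4)) reduces to x1 ⋄ x2 ⋄ x3 ⋄ x4


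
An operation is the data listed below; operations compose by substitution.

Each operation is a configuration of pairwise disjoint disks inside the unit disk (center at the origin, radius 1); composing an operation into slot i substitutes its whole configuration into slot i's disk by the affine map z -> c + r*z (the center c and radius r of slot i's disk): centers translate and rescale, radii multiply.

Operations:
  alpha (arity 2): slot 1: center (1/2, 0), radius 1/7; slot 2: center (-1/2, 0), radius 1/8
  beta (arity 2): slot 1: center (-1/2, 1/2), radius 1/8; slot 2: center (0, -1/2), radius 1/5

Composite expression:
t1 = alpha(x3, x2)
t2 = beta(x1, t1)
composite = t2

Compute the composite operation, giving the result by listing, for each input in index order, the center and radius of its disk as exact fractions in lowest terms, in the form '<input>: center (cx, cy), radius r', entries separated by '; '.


x1: center (-1/2, 1/2), radius 1/8; x2: center (-1/10, -1/2), radius 1/40; x3: center (1/10, -1/2), radius 1/35

Follow each x-input down from beta: c' goes to c + r*c', radius to r*r'.
input x1: applying the 1 nested substitution gives center (-1/2, 1/2), radius 1/8
input x3: applying the 2 nested substitutions gives center (1/10, -1/2), radius 1/35
input x2: applying the 2 nested substitutions gives center (-1/10, -1/2), radius 1/40


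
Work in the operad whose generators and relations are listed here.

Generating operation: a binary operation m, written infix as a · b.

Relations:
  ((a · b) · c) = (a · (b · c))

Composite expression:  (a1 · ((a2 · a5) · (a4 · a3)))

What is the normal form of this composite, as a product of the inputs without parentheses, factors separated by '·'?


a1 · a2 · a5 · a4 · a3


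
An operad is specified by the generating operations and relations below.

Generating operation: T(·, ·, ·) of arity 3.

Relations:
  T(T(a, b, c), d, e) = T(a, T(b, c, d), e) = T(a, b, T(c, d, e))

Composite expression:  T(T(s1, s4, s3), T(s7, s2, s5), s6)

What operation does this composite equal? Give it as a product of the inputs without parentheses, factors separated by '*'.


s1 * s4 * s3 * s7 * s2 * s5 * s6


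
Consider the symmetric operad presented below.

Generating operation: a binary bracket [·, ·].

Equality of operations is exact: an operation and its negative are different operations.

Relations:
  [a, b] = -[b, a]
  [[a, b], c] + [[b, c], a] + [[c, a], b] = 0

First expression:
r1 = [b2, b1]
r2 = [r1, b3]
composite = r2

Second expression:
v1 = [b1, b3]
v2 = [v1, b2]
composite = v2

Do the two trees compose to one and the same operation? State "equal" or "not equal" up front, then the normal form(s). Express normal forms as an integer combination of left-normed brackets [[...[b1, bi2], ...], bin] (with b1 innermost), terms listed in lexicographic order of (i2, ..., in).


not equal; first: -[[b1, b2], b3]; second: [[b1, b3], b2]


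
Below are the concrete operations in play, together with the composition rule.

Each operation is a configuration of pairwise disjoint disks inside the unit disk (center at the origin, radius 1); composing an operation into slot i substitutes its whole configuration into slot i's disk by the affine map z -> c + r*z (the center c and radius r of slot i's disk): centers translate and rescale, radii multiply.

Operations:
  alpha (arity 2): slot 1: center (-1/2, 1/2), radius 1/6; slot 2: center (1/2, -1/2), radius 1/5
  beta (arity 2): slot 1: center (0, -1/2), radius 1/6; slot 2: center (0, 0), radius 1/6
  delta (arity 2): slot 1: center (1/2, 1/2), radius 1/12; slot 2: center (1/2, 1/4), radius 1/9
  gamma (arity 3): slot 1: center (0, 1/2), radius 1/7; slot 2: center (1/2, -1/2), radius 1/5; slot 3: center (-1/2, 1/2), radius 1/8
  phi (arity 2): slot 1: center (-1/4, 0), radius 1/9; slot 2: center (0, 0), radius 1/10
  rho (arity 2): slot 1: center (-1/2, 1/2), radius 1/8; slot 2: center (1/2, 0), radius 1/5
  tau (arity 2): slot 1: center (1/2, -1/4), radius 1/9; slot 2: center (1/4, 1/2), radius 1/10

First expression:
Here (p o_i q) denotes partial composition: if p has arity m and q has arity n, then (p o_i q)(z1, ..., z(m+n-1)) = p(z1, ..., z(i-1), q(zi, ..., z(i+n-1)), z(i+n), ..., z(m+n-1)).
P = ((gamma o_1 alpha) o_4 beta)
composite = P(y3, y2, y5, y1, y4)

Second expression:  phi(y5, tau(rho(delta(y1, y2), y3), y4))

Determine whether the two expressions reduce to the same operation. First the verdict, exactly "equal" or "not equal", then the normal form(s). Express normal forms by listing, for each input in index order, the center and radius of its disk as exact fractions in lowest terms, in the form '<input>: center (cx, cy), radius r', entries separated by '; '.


not equal: they reduce to y1: center (-1/2, 7/16), radius 1/48; y2: center (1/14, 3/7), radius 1/35; y3: center (-1/14, 4/7), radius 1/42; y4: center (-1/2, 1/2), radius 1/48; y5: center (1/2, -1/2), radius 1/5 and y1: center (13/288, -3/160), radius 1/8640; y2: center (13/288, -11/576), radius 1/6480; y3: center (1/18, -1/40), radius 1/450; y4: center (1/40, 1/20), radius 1/100; y5: center (-1/4, 0), radius 1/9


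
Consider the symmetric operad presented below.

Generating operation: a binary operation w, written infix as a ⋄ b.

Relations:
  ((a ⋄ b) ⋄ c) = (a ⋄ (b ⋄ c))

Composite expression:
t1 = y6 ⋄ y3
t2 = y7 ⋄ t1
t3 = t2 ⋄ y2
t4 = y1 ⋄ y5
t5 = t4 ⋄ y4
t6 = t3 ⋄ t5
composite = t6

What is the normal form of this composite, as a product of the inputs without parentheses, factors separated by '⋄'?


y7 ⋄ y6 ⋄ y3 ⋄ y2 ⋄ y1 ⋄ y5 ⋄ y4

The w-tree's shape is irrelevant; the y-reading-order decides.
(y6 ⋄ y3) unparenthesizes to y6 ⋄ y3
(y7 ⋄ (y6 ⋄ y3)) unparenthesizes to y7 ⋄ y6 ⋄ y3
((y7 ⋄ (y6 ⋄ y3)) ⋄ y2) unparenthesizes to y7 ⋄ y6 ⋄ y3 ⋄ y2
(y1 ⋄ y5) unparenthesizes to y1 ⋄ y5
((y1 ⋄ y5) ⋄ y4) unparenthesizes to y1 ⋄ y5 ⋄ y4
(((y7 ⋄ (y6 ⋄ y3)) ⋄ y2) ⋄ ((y1 ⋄ y5) ⋄ y4)) unparenthesizes to y7 ⋄ y6 ⋄ y3 ⋄ y2 ⋄ y1 ⋄ y5 ⋄ y4


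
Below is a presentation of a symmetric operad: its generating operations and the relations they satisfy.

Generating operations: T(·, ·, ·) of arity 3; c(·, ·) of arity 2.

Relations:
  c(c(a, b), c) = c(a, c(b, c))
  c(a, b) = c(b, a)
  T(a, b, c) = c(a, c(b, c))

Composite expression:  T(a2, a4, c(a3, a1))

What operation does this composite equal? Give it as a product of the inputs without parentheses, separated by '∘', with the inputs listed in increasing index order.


a1 ∘ a2 ∘ a3 ∘ a4

Reordering under T is free, so list the a-inputs canonically.
c(a3, a1) collapses to a3 ∘ a1
T(a2, a4, c(a3, a1)) collapses to a2 ∘ a4 ∘ a3 ∘ a1
putting the inputs in ascending order: a1 ∘ a2 ∘ a3 ∘ a4


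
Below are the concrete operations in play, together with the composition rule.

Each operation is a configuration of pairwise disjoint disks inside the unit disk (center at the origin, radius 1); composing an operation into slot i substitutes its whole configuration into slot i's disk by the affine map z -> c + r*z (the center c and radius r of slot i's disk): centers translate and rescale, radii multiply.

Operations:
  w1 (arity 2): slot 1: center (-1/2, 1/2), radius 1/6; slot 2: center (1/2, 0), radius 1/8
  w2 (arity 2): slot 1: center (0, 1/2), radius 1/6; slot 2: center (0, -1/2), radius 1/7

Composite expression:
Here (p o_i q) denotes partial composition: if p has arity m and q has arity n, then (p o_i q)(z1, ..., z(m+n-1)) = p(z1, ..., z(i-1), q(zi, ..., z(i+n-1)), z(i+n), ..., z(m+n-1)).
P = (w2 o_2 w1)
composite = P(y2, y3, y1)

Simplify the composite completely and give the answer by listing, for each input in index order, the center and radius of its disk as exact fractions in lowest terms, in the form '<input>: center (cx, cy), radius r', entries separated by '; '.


y1: center (1/14, -1/2), radius 1/56; y2: center (0, 1/2), radius 1/6; y3: center (-1/14, -3/7), radius 1/42

Affine substitution under w2: radii multiply and y-centers shift.
for y2, the 1-step affine chain lands on center (0, 1/2), radius 1/6
for y3, the 2-step affine chain lands on center (-1/14, -3/7), radius 1/42
for y1, the 2-step affine chain lands on center (1/14, -1/2), radius 1/56
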